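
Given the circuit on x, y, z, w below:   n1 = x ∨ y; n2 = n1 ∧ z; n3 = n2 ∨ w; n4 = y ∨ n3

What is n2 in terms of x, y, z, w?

n1 = x ∨ y
n2 = n1 ∧ z = (x ∨ y) ∧ z

(x ∨ y) ∧ z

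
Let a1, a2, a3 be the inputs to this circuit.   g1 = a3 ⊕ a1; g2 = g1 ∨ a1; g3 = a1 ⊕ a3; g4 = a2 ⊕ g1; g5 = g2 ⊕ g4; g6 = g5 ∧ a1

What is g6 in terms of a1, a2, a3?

g1 = a3 ⊕ a1
g2 = g1 ∨ a1 = (a3 ⊕ a1) ∨ a1
g4 = a2 ⊕ g1 = a2 ⊕ (a3 ⊕ a1)
g5 = g2 ⊕ g4 = ((a3 ⊕ a1) ∨ a1) ⊕ (a2 ⊕ (a3 ⊕ a1))
g6 = g5 ∧ a1 = (((a3 ⊕ a1) ∨ a1) ⊕ (a2 ⊕ (a3 ⊕ a1))) ∧ a1

(((a3 ⊕ a1) ∨ a1) ⊕ (a2 ⊕ (a3 ⊕ a1))) ∧ a1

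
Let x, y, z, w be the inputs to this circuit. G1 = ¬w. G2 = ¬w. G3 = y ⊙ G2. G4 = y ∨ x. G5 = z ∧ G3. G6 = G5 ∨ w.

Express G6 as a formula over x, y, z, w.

(z ∧ (y ⊙ ¬w)) ∨ w

G2 = ¬w
G3 = y ⊙ G2 = y ⊙ ¬w
G5 = z ∧ G3 = z ∧ (y ⊙ ¬w)
G6 = G5 ∨ w = (z ∧ (y ⊙ ¬w)) ∨ w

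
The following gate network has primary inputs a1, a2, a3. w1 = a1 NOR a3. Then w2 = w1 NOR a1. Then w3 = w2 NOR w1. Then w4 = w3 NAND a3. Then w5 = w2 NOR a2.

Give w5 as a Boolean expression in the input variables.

((a1 NOR a3) NOR a1) NOR a2

w1 = a1 NOR a3
w2 = w1 NOR a1 = (a1 NOR a3) NOR a1
w5 = w2 NOR a2 = ((a1 NOR a3) NOR a1) NOR a2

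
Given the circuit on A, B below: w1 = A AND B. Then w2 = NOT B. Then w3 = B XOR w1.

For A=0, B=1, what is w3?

1

w1 = 0 AND 1 = 0
w3 = 1 XOR 0 = 1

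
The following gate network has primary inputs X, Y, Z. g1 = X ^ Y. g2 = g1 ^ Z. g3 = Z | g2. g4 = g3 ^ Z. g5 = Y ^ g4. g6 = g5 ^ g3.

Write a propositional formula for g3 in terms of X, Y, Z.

g1 = X ^ Y
g2 = g1 ^ Z = (X ^ Y) ^ Z
g3 = Z | g2 = Z | ((X ^ Y) ^ Z)

Z | ((X ^ Y) ^ Z)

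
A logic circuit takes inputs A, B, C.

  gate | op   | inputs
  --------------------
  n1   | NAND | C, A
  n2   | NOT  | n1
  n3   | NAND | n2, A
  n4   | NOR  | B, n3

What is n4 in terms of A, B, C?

B NOR (NOT (C NAND A) NAND A)

n1 = C NAND A
n2 = NOT n1 = NOT (C NAND A)
n3 = n2 NAND A = NOT (C NAND A) NAND A
n4 = B NOR n3 = B NOR (NOT (C NAND A) NAND A)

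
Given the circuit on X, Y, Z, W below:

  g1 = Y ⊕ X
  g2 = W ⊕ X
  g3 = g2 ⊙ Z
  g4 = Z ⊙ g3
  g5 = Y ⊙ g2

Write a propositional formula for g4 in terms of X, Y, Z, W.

g2 = W ⊕ X
g3 = g2 ⊙ Z = (W ⊕ X) ⊙ Z
g4 = Z ⊙ g3 = Z ⊙ ((W ⊕ X) ⊙ Z)

Z ⊙ ((W ⊕ X) ⊙ Z)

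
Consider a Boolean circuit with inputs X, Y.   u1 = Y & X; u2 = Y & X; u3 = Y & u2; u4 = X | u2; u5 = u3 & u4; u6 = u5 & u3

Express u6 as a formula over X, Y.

((Y & (Y & X)) & (X | (Y & X))) & (Y & (Y & X))

u2 = Y & X
u3 = Y & u2 = Y & (Y & X)
u4 = X | u2 = X | (Y & X)
u5 = u3 & u4 = (Y & (Y & X)) & (X | (Y & X))
u6 = u5 & u3 = ((Y & (Y & X)) & (X | (Y & X))) & (Y & (Y & X))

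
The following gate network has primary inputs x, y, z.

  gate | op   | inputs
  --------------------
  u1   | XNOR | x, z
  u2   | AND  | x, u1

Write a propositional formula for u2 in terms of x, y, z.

x AND (x XNOR z)

u1 = x XNOR z
u2 = x AND u1 = x AND (x XNOR z)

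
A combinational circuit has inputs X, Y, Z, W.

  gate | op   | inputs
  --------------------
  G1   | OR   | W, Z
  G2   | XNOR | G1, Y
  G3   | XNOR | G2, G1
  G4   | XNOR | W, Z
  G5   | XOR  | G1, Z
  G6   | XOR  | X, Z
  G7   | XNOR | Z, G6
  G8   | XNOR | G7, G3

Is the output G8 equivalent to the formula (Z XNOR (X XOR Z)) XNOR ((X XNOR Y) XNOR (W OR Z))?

No

G1 = W OR Z
G2 = G1 XNOR Y = (W OR Z) XNOR Y
G3 = G2 XNOR G1 = ((W OR Z) XNOR Y) XNOR (W OR Z)
G6 = X XOR Z
G7 = Z XNOR G6 = Z XNOR (X XOR Z)
G8 = G7 XNOR G3 = (Z XNOR (X XOR Z)) XNOR (((W OR Z) XNOR Y) XNOR (W OR Z))
At X=0, Y=0, Z=0, W=1: circuit gives 0, formula gives 1.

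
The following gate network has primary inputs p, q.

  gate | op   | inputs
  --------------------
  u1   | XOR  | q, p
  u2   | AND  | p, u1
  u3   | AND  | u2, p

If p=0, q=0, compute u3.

u1 = 0 XOR 0 = 0
u2 = 0 AND 0 = 0
u3 = 0 AND 0 = 0

0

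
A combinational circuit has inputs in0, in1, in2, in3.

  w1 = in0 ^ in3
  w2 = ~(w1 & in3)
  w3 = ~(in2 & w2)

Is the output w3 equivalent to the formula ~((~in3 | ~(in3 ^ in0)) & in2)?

Yes

w1 = in0 ^ in3
w2 = ~(w1 & in3) = ~((in0 ^ in3) & in3)
w3 = ~(in2 & w2) = ~(in2 & (~((in0 ^ in3) & in3)))
At in0=0, in1=0, in2=1, in3=0: circuit gives 0, formula gives 0.
At in0=0, in1=0, in2=0, in3=0: circuit gives 1, formula gives 1.
Agrees on all 16 inputs.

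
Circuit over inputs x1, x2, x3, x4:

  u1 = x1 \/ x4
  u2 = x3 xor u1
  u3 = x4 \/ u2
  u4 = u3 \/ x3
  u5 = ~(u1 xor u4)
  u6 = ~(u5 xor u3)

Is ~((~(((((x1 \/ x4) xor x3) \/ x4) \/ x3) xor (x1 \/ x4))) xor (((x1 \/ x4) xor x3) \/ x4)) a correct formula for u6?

u1 = x1 \/ x4
u2 = x3 xor u1 = x3 xor (x1 \/ x4)
u3 = x4 \/ u2 = x4 \/ (x3 xor (x1 \/ x4))
u4 = u3 \/ x3 = (x4 \/ (x3 xor (x1 \/ x4))) \/ x3
u5 = ~(u1 xor u4) = ~((x1 \/ x4) xor ((x4 \/ (x3 xor (x1 \/ x4))) \/ x3))
u6 = ~(u5 xor u3) = ~((~((x1 \/ x4) xor ((x4 \/ (x3 xor (x1 \/ x4))) \/ x3))) xor (x4 \/ (x3 xor (x1 \/ x4))))
At x1=0, x2=0, x3=0, x4=0: circuit gives 0, formula gives 0.
At x1=0, x2=0, x3=0, x4=1: circuit gives 1, formula gives 1.
Agrees on all 16 inputs.

Yes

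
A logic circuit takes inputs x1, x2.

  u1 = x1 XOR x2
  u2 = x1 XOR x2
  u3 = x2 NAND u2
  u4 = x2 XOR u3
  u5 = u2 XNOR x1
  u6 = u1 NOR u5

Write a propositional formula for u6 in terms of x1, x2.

(x1 XOR x2) NOR ((x1 XOR x2) XNOR x1)

u1 = x1 XOR x2
u2 = x1 XOR x2
u5 = u2 XNOR x1 = (x1 XOR x2) XNOR x1
u6 = u1 NOR u5 = (x1 XOR x2) NOR ((x1 XOR x2) XNOR x1)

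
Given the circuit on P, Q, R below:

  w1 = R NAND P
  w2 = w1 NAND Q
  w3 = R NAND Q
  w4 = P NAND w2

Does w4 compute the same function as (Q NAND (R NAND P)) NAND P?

w1 = R NAND P
w2 = w1 NAND Q = (R NAND P) NAND Q
w4 = P NAND w2 = P NAND ((R NAND P) NAND Q)
At P=1, Q=0, R=0: circuit gives 0, formula gives 0.
At P=0, Q=0, R=0: circuit gives 1, formula gives 1.
Agrees on all 8 inputs.

Yes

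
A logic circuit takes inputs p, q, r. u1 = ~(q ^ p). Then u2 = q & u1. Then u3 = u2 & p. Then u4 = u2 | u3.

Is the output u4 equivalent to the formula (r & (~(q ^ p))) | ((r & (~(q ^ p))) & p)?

No

u1 = ~(q ^ p)
u2 = q & u1 = q & (~(q ^ p))
u3 = u2 & p = (q & (~(q ^ p))) & p
u4 = u2 | u3 = (q & (~(q ^ p))) | ((q & (~(q ^ p))) & p)
At p=0, q=0, r=1: circuit gives 0, formula gives 1.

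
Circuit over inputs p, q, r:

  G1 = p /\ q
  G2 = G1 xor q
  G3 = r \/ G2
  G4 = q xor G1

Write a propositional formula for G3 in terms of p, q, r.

r \/ ((p /\ q) xor q)

G1 = p /\ q
G2 = G1 xor q = (p /\ q) xor q
G3 = r \/ G2 = r \/ ((p /\ q) xor q)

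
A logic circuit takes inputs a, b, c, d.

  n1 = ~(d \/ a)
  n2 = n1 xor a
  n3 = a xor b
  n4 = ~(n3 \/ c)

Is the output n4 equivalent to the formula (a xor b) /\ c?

No

n3 = a xor b
n4 = ~(n3 \/ c) = ~((a xor b) \/ c)
At a=0, b=0, c=0, d=0: circuit gives 1, formula gives 0.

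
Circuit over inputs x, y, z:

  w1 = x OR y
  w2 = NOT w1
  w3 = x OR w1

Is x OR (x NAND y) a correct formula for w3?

No

w1 = x OR y
w3 = x OR w1 = x OR (x OR y)
At x=0, y=0, z=0: circuit gives 0, formula gives 1.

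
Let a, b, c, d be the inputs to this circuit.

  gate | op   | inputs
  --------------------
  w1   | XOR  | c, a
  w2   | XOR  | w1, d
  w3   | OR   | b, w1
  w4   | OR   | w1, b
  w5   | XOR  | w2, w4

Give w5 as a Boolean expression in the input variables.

((c XOR a) XOR d) XOR ((c XOR a) OR b)

w1 = c XOR a
w2 = w1 XOR d = (c XOR a) XOR d
w4 = w1 OR b = (c XOR a) OR b
w5 = w2 XOR w4 = ((c XOR a) XOR d) XOR ((c XOR a) OR b)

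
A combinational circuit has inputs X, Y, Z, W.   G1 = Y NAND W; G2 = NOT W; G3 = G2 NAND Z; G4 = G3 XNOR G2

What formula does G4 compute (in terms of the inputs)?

(NOT W NAND Z) XNOR NOT W

G2 = NOT W
G3 = G2 NAND Z = NOT W NAND Z
G4 = G3 XNOR G2 = (NOT W NAND Z) XNOR NOT W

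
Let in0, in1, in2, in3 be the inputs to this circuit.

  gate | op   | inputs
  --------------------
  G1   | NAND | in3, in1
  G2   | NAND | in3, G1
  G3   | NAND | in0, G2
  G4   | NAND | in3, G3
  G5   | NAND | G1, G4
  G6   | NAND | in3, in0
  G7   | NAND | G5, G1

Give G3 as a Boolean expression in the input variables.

in0 NAND (in3 NAND (in3 NAND in1))

G1 = in3 NAND in1
G2 = in3 NAND G1 = in3 NAND (in3 NAND in1)
G3 = in0 NAND G2 = in0 NAND (in3 NAND (in3 NAND in1))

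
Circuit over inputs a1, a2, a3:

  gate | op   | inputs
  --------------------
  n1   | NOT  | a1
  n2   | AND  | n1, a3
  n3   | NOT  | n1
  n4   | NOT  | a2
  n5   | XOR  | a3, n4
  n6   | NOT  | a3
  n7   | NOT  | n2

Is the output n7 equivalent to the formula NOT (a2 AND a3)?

No

n1 = NOT a1
n2 = n1 AND a3 = NOT a1 AND a3
n7 = NOT n2 = NOT (NOT a1 AND a3)
At a1=0, a2=0, a3=1: circuit gives 0, formula gives 1.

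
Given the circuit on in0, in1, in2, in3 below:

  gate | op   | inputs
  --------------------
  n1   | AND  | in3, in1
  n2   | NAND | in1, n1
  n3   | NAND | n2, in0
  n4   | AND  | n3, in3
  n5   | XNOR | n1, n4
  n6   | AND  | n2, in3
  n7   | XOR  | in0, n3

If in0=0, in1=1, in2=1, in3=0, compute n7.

1

n1 = 0 AND 1 = 0
n2 = 1 NAND 0 = 1
n3 = 1 NAND 0 = 1
n7 = 0 XOR 1 = 1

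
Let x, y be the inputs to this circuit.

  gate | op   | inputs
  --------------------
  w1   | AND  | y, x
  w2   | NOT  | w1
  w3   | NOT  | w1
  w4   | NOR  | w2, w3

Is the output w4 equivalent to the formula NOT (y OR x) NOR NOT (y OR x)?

w1 = y AND x
w2 = NOT w1 = NOT (y AND x)
w3 = NOT w1 = NOT (y AND x)
w4 = w2 NOR w3 = NOT (y AND x) NOR NOT (y AND x)
At x=0, y=1: circuit gives 0, formula gives 1.

No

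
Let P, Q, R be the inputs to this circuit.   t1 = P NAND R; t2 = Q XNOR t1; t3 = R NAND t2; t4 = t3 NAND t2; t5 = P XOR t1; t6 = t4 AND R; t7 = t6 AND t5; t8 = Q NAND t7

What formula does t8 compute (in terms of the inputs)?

Q NAND ((((R NAND (Q XNOR (P NAND R))) NAND (Q XNOR (P NAND R))) AND R) AND (P XOR (P NAND R)))

t1 = P NAND R
t2 = Q XNOR t1 = Q XNOR (P NAND R)
t3 = R NAND t2 = R NAND (Q XNOR (P NAND R))
t4 = t3 NAND t2 = (R NAND (Q XNOR (P NAND R))) NAND (Q XNOR (P NAND R))
t5 = P XOR t1 = P XOR (P NAND R)
t6 = t4 AND R = ((R NAND (Q XNOR (P NAND R))) NAND (Q XNOR (P NAND R))) AND R
t7 = t6 AND t5 = (((R NAND (Q XNOR (P NAND R))) NAND (Q XNOR (P NAND R))) AND R) AND (P XOR (P NAND R))
t8 = Q NAND t7 = Q NAND ((((R NAND (Q XNOR (P NAND R))) NAND (Q XNOR (P NAND R))) AND R) AND (P XOR (P NAND R)))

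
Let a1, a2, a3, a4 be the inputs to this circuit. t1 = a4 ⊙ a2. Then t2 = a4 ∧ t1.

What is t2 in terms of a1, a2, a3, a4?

t1 = a4 ⊙ a2
t2 = a4 ∧ t1 = a4 ∧ (a4 ⊙ a2)

a4 ∧ (a4 ⊙ a2)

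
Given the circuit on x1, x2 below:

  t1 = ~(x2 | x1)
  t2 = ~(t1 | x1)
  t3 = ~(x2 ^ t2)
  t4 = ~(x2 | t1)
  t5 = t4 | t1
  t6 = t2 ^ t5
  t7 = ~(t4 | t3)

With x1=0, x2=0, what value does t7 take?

0

t1 = ~(0 | 0) = 1
t2 = ~(1 | 0) = 0
t3 = ~(0 ^ 0) = 1
t4 = ~(0 | 1) = 0
t7 = ~(0 | 1) = 0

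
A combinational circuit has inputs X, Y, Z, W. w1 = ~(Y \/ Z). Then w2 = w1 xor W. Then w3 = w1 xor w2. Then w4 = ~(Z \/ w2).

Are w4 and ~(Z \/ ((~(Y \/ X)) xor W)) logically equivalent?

No

w1 = ~(Y \/ Z)
w2 = w1 xor W = (~(Y \/ Z)) xor W
w4 = ~(Z \/ w2) = ~(Z \/ ((~(Y \/ Z)) xor W))
At X=1, Y=0, Z=0, W=0: circuit gives 0, formula gives 1.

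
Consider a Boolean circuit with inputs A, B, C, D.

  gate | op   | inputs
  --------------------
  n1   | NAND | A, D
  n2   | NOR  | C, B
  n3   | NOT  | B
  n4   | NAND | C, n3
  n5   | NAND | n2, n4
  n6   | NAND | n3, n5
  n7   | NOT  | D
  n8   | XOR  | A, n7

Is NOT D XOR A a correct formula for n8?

Yes

n7 = NOT D
n8 = A XOR n7 = A XOR NOT D
At A=0, B=0, C=0, D=1: circuit gives 0, formula gives 0.
At A=0, B=0, C=0, D=0: circuit gives 1, formula gives 1.
Agrees on all 16 inputs.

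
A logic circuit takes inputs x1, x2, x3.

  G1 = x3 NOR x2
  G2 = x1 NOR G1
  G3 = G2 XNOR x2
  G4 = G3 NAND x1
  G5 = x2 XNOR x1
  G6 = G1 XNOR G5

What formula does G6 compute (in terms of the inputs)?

G1 = x3 NOR x2
G5 = x2 XNOR x1
G6 = G1 XNOR G5 = (x3 NOR x2) XNOR (x2 XNOR x1)

(x3 NOR x2) XNOR (x2 XNOR x1)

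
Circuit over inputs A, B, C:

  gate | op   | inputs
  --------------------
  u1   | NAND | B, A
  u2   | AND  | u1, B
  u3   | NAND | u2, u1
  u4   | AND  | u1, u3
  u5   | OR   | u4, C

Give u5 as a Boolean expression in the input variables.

u1 = B NAND A
u2 = u1 AND B = (B NAND A) AND B
u3 = u2 NAND u1 = ((B NAND A) AND B) NAND (B NAND A)
u4 = u1 AND u3 = (B NAND A) AND (((B NAND A) AND B) NAND (B NAND A))
u5 = u4 OR C = ((B NAND A) AND (((B NAND A) AND B) NAND (B NAND A))) OR C

((B NAND A) AND (((B NAND A) AND B) NAND (B NAND A))) OR C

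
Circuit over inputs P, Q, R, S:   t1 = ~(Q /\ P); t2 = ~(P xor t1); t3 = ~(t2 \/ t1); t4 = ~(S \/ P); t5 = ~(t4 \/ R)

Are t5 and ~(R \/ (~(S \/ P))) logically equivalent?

t4 = ~(S \/ P)
t5 = ~(t4 \/ R) = ~((~(S \/ P)) \/ R)
At P=0, Q=0, R=0, S=0: circuit gives 0, formula gives 0.
At P=0, Q=0, R=0, S=1: circuit gives 1, formula gives 1.
Agrees on all 16 inputs.

Yes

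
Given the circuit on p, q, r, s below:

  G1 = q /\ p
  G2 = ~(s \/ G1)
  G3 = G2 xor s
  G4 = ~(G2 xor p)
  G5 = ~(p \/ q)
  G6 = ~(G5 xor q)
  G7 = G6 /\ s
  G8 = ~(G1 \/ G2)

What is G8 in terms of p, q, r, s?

G1 = q /\ p
G2 = ~(s \/ G1) = ~(s \/ (q /\ p))
G8 = ~(G1 \/ G2) = ~((q /\ p) \/ (~(s \/ (q /\ p))))

~((q /\ p) \/ (~(s \/ (q /\ p))))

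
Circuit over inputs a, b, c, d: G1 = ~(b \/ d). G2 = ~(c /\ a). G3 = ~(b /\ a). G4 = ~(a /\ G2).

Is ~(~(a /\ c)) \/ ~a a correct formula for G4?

Yes

G2 = ~(c /\ a)
G4 = ~(a /\ G2) = ~(a /\ (~(c /\ a)))
At a=1, b=0, c=0, d=0: circuit gives 0, formula gives 0.
At a=0, b=0, c=0, d=0: circuit gives 1, formula gives 1.
Agrees on all 16 inputs.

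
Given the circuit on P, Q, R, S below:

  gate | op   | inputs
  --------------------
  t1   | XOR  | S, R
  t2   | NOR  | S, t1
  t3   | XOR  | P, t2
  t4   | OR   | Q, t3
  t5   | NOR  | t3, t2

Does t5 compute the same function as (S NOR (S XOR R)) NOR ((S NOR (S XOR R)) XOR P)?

t1 = S XOR R
t2 = S NOR t1 = S NOR (S XOR R)
t3 = P XOR t2 = P XOR (S NOR (S XOR R))
t5 = t3 NOR t2 = (P XOR (S NOR (S XOR R))) NOR (S NOR (S XOR R))
At P=0, Q=0, R=0, S=0: circuit gives 0, formula gives 0.
At P=0, Q=0, R=0, S=1: circuit gives 1, formula gives 1.
Agrees on all 16 inputs.

Yes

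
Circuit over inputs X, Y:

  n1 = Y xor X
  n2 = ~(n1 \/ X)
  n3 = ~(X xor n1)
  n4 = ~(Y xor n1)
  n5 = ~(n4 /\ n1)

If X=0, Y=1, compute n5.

n1 = 1 xor 0 = 1
n4 = ~(1 xor 1) = 1
n5 = ~(1 /\ 1) = 0

0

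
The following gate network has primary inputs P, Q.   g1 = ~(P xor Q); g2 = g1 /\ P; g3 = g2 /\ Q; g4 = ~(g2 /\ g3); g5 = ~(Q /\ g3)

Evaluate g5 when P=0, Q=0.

1

g1 = ~(0 xor 0) = 1
g2 = 1 /\ 0 = 0
g3 = 0 /\ 0 = 0
g5 = ~(0 /\ 0) = 1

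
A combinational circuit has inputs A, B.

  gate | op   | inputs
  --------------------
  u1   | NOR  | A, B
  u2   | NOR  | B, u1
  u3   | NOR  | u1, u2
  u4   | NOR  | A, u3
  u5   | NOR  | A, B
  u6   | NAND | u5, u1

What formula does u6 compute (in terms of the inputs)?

(A NOR B) NAND (A NOR B)

u1 = A NOR B
u5 = A NOR B
u6 = u5 NAND u1 = (A NOR B) NAND (A NOR B)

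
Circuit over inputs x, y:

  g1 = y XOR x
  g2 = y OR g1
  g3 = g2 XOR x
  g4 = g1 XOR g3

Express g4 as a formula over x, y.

g1 = y XOR x
g2 = y OR g1 = y OR (y XOR x)
g3 = g2 XOR x = (y OR (y XOR x)) XOR x
g4 = g1 XOR g3 = (y XOR x) XOR ((y OR (y XOR x)) XOR x)

(y XOR x) XOR ((y OR (y XOR x)) XOR x)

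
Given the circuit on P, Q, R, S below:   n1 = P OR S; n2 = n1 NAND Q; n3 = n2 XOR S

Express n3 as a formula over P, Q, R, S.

((P OR S) NAND Q) XOR S

n1 = P OR S
n2 = n1 NAND Q = (P OR S) NAND Q
n3 = n2 XOR S = ((P OR S) NAND Q) XOR S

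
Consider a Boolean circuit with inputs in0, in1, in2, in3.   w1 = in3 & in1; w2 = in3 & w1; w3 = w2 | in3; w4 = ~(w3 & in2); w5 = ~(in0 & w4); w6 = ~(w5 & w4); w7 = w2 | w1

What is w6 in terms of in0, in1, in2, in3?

~((~(in0 & (~(((in3 & (in3 & in1)) | in3) & in2)))) & (~(((in3 & (in3 & in1)) | in3) & in2)))

w1 = in3 & in1
w2 = in3 & w1 = in3 & (in3 & in1)
w3 = w2 | in3 = (in3 & (in3 & in1)) | in3
w4 = ~(w3 & in2) = ~(((in3 & (in3 & in1)) | in3) & in2)
w5 = ~(in0 & w4) = ~(in0 & (~(((in3 & (in3 & in1)) | in3) & in2)))
w6 = ~(w5 & w4) = ~((~(in0 & (~(((in3 & (in3 & in1)) | in3) & in2)))) & (~(((in3 & (in3 & in1)) | in3) & in2)))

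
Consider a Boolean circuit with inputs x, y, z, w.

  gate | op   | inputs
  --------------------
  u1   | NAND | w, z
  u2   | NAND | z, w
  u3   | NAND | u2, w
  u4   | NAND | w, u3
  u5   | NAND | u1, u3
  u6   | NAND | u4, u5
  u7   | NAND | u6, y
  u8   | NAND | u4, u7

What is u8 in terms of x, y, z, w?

u1 = w NAND z
u2 = z NAND w
u3 = u2 NAND w = (z NAND w) NAND w
u4 = w NAND u3 = w NAND ((z NAND w) NAND w)
u5 = u1 NAND u3 = (w NAND z) NAND ((z NAND w) NAND w)
u6 = u4 NAND u5 = (w NAND ((z NAND w) NAND w)) NAND ((w NAND z) NAND ((z NAND w) NAND w))
u7 = u6 NAND y = ((w NAND ((z NAND w) NAND w)) NAND ((w NAND z) NAND ((z NAND w) NAND w))) NAND y
u8 = u4 NAND u7 = (w NAND ((z NAND w) NAND w)) NAND (((w NAND ((z NAND w) NAND w)) NAND ((w NAND z) NAND ((z NAND w) NAND w))) NAND y)

(w NAND ((z NAND w) NAND w)) NAND (((w NAND ((z NAND w) NAND w)) NAND ((w NAND z) NAND ((z NAND w) NAND w))) NAND y)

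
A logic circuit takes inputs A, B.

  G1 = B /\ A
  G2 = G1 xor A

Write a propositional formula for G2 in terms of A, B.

(B /\ A) xor A

G1 = B /\ A
G2 = G1 xor A = (B /\ A) xor A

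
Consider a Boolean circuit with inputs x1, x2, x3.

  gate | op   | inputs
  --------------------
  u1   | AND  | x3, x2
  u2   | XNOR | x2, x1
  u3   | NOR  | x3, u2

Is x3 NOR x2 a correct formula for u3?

u2 = x2 XNOR x1
u3 = x3 NOR u2 = x3 NOR (x2 XNOR x1)
At x1=0, x2=0, x3=0: circuit gives 0, formula gives 1.

No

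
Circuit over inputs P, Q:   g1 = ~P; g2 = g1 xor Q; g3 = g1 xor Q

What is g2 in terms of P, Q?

g1 = ~P
g2 = g1 xor Q = ~P xor Q

~P xor Q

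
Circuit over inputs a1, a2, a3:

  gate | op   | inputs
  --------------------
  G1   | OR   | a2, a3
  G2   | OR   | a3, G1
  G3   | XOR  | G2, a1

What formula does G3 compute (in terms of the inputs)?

G1 = a2 OR a3
G2 = a3 OR G1 = a3 OR (a2 OR a3)
G3 = G2 XOR a1 = (a3 OR (a2 OR a3)) XOR a1

(a3 OR (a2 OR a3)) XOR a1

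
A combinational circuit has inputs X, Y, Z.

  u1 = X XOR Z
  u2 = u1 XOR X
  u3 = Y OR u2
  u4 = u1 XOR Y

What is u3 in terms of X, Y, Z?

u1 = X XOR Z
u2 = u1 XOR X = (X XOR Z) XOR X
u3 = Y OR u2 = Y OR ((X XOR Z) XOR X)

Y OR ((X XOR Z) XOR X)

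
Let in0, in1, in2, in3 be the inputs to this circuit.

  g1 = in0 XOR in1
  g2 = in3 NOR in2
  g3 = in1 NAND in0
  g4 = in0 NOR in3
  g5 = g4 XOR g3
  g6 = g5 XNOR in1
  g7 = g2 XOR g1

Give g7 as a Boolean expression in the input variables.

(in3 NOR in2) XOR (in0 XOR in1)

g1 = in0 XOR in1
g2 = in3 NOR in2
g7 = g2 XOR g1 = (in3 NOR in2) XOR (in0 XOR in1)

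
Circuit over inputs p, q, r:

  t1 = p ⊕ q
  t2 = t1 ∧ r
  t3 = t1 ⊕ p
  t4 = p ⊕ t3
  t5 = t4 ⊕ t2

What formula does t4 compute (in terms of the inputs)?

t1 = p ⊕ q
t3 = t1 ⊕ p = (p ⊕ q) ⊕ p
t4 = p ⊕ t3 = p ⊕ ((p ⊕ q) ⊕ p)

p ⊕ ((p ⊕ q) ⊕ p)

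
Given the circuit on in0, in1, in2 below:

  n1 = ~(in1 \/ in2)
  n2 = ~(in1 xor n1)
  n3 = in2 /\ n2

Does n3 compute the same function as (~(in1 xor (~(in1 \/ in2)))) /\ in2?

n1 = ~(in1 \/ in2)
n2 = ~(in1 xor n1) = ~(in1 xor (~(in1 \/ in2)))
n3 = in2 /\ n2 = in2 /\ (~(in1 xor (~(in1 \/ in2))))
At in0=0, in1=0, in2=0: circuit gives 0, formula gives 0.
At in0=0, in1=0, in2=1: circuit gives 1, formula gives 1.
Agrees on all 8 inputs.

Yes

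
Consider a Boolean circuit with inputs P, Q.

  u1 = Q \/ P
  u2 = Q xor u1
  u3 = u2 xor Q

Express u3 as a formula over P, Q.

(Q xor (Q \/ P)) xor Q

u1 = Q \/ P
u2 = Q xor u1 = Q xor (Q \/ P)
u3 = u2 xor Q = (Q xor (Q \/ P)) xor Q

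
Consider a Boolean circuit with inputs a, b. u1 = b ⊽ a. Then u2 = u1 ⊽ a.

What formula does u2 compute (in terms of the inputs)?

u1 = b ⊽ a
u2 = u1 ⊽ a = (b ⊽ a) ⊽ a

(b ⊽ a) ⊽ a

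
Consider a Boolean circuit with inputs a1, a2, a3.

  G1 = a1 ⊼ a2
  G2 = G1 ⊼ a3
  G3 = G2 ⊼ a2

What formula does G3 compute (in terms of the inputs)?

G1 = a1 ⊼ a2
G2 = G1 ⊼ a3 = (a1 ⊼ a2) ⊼ a3
G3 = G2 ⊼ a2 = ((a1 ⊼ a2) ⊼ a3) ⊼ a2

((a1 ⊼ a2) ⊼ a3) ⊼ a2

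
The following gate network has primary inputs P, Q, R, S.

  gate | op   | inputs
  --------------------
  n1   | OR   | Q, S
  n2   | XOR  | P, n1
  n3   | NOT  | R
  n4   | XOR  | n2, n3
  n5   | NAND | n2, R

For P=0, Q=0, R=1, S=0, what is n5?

1

n1 = 0 OR 0 = 0
n2 = 0 XOR 0 = 0
n5 = 0 NAND 1 = 1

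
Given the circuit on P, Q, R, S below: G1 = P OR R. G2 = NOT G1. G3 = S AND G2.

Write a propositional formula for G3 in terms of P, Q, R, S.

S AND NOT (P OR R)

G1 = P OR R
G2 = NOT G1 = NOT (P OR R)
G3 = S AND G2 = S AND NOT (P OR R)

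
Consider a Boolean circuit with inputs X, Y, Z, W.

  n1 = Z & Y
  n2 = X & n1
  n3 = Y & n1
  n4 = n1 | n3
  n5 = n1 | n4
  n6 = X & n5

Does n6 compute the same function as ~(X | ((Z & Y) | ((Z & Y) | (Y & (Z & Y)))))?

n1 = Z & Y
n3 = Y & n1 = Y & (Z & Y)
n4 = n1 | n3 = (Z & Y) | (Y & (Z & Y))
n5 = n1 | n4 = (Z & Y) | ((Z & Y) | (Y & (Z & Y)))
n6 = X & n5 = X & ((Z & Y) | ((Z & Y) | (Y & (Z & Y))))
At X=0, Y=0, Z=0, W=0: circuit gives 0, formula gives 1.

No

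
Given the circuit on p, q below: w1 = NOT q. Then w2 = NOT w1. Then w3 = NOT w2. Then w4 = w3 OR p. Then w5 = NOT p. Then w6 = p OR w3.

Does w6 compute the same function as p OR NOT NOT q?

w1 = NOT q
w2 = NOT w1 = NOT NOT q
w3 = NOT w2 = NOT NOT NOT q
w6 = p OR w3 = p OR NOT NOT NOT q
At p=0, q=0: circuit gives 1, formula gives 0.

No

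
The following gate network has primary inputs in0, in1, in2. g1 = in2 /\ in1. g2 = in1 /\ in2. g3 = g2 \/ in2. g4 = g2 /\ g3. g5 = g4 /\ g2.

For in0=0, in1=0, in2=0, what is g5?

0

g2 = 0 /\ 0 = 0
g3 = 0 \/ 0 = 0
g4 = 0 /\ 0 = 0
g5 = 0 /\ 0 = 0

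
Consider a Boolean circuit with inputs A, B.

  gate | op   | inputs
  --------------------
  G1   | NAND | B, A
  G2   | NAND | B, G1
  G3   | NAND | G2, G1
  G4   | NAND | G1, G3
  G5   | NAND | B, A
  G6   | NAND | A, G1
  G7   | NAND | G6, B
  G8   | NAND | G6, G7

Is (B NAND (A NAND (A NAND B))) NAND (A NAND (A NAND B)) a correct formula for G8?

Yes

G1 = B NAND A
G6 = A NAND G1 = A NAND (B NAND A)
G7 = G6 NAND B = (A NAND (B NAND A)) NAND B
G8 = G6 NAND G7 = (A NAND (B NAND A)) NAND ((A NAND (B NAND A)) NAND B)
At A=0, B=0: circuit gives 0, formula gives 0.
At A=0, B=1: circuit gives 1, formula gives 1.
Agrees on all 4 inputs.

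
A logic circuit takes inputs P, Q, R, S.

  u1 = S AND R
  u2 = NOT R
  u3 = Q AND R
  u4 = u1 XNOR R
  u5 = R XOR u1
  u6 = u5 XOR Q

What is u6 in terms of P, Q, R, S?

u1 = S AND R
u5 = R XOR u1 = R XOR (S AND R)
u6 = u5 XOR Q = (R XOR (S AND R)) XOR Q

(R XOR (S AND R)) XOR Q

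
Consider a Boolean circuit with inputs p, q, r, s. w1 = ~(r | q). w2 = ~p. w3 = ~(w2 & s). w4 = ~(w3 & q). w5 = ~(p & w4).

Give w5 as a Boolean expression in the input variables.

~(p & (~((~(~p & s)) & q)))

w2 = ~p
w3 = ~(w2 & s) = ~(~p & s)
w4 = ~(w3 & q) = ~((~(~p & s)) & q)
w5 = ~(p & w4) = ~(p & (~((~(~p & s)) & q)))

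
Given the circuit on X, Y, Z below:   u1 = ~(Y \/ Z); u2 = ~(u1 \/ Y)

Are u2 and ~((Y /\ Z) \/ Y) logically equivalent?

No

u1 = ~(Y \/ Z)
u2 = ~(u1 \/ Y) = ~((~(Y \/ Z)) \/ Y)
At X=0, Y=0, Z=0: circuit gives 0, formula gives 1.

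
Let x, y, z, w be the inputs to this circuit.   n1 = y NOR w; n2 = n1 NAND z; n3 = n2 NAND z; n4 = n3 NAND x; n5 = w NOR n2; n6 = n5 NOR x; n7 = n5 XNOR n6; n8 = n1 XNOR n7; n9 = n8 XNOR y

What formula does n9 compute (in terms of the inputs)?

n1 = y NOR w
n2 = n1 NAND z = (y NOR w) NAND z
n5 = w NOR n2 = w NOR ((y NOR w) NAND z)
n6 = n5 NOR x = (w NOR ((y NOR w) NAND z)) NOR x
n7 = n5 XNOR n6 = (w NOR ((y NOR w) NAND z)) XNOR ((w NOR ((y NOR w) NAND z)) NOR x)
n8 = n1 XNOR n7 = (y NOR w) XNOR ((w NOR ((y NOR w) NAND z)) XNOR ((w NOR ((y NOR w) NAND z)) NOR x))
n9 = n8 XNOR y = ((y NOR w) XNOR ((w NOR ((y NOR w) NAND z)) XNOR ((w NOR ((y NOR w) NAND z)) NOR x))) XNOR y

((y NOR w) XNOR ((w NOR ((y NOR w) NAND z)) XNOR ((w NOR ((y NOR w) NAND z)) NOR x))) XNOR y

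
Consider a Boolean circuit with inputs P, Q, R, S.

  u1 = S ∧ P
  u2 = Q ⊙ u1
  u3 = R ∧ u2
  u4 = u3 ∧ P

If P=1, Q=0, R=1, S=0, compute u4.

u1 = 0 ∧ 1 = 0
u2 = 0 ⊙ 0 = 1
u3 = 1 ∧ 1 = 1
u4 = 1 ∧ 1 = 1

1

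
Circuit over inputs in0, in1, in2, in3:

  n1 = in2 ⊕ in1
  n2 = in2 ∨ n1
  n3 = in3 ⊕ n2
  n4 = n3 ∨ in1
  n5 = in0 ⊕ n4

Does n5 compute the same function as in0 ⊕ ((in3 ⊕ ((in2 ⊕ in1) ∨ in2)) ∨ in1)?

Yes

n1 = in2 ⊕ in1
n2 = in2 ∨ n1 = in2 ∨ (in2 ⊕ in1)
n3 = in3 ⊕ n2 = in3 ⊕ (in2 ∨ (in2 ⊕ in1))
n4 = n3 ∨ in1 = (in3 ⊕ (in2 ∨ (in2 ⊕ in1))) ∨ in1
n5 = in0 ⊕ n4 = in0 ⊕ ((in3 ⊕ (in2 ∨ (in2 ⊕ in1))) ∨ in1)
At in0=0, in1=0, in2=0, in3=0: circuit gives 0, formula gives 0.
At in0=0, in1=0, in2=0, in3=1: circuit gives 1, formula gives 1.
Agrees on all 16 inputs.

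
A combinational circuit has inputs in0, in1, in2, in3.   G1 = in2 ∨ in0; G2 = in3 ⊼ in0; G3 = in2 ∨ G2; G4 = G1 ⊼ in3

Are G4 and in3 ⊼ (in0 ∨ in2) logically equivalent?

Yes

G1 = in2 ∨ in0
G4 = G1 ⊼ in3 = (in2 ∨ in0) ⊼ in3
At in0=0, in1=0, in2=1, in3=1: circuit gives 0, formula gives 0.
At in0=0, in1=0, in2=0, in3=0: circuit gives 1, formula gives 1.
Agrees on all 16 inputs.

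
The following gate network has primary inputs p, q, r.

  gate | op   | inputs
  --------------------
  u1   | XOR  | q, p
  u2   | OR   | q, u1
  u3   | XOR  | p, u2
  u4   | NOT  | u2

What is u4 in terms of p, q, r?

NOT (q OR (q XOR p))

u1 = q XOR p
u2 = q OR u1 = q OR (q XOR p)
u4 = NOT u2 = NOT (q OR (q XOR p))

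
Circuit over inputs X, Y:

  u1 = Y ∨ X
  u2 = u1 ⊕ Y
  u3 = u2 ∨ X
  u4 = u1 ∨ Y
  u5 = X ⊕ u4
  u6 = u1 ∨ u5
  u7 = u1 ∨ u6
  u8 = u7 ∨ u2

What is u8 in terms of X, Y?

u1 = Y ∨ X
u2 = u1 ⊕ Y = (Y ∨ X) ⊕ Y
u4 = u1 ∨ Y = (Y ∨ X) ∨ Y
u5 = X ⊕ u4 = X ⊕ ((Y ∨ X) ∨ Y)
u6 = u1 ∨ u5 = (Y ∨ X) ∨ (X ⊕ ((Y ∨ X) ∨ Y))
u7 = u1 ∨ u6 = (Y ∨ X) ∨ ((Y ∨ X) ∨ (X ⊕ ((Y ∨ X) ∨ Y)))
u8 = u7 ∨ u2 = ((Y ∨ X) ∨ ((Y ∨ X) ∨ (X ⊕ ((Y ∨ X) ∨ Y)))) ∨ ((Y ∨ X) ⊕ Y)

((Y ∨ X) ∨ ((Y ∨ X) ∨ (X ⊕ ((Y ∨ X) ∨ Y)))) ∨ ((Y ∨ X) ⊕ Y)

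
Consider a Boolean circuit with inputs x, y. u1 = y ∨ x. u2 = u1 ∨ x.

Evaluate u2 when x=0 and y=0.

0

u1 = 0 ∨ 0 = 0
u2 = 0 ∨ 0 = 0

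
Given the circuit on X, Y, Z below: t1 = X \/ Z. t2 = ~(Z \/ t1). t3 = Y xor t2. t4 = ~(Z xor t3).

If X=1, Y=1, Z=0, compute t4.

t1 = 1 \/ 0 = 1
t2 = ~(0 \/ 1) = 0
t3 = 1 xor 0 = 1
t4 = ~(0 xor 1) = 0

0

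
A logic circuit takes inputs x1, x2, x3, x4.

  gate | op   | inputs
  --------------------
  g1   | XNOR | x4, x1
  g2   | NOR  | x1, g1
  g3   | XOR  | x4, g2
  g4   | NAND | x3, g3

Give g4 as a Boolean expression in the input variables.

x3 NAND (x4 XOR (x1 NOR (x4 XNOR x1)))

g1 = x4 XNOR x1
g2 = x1 NOR g1 = x1 NOR (x4 XNOR x1)
g3 = x4 XOR g2 = x4 XOR (x1 NOR (x4 XNOR x1))
g4 = x3 NAND g3 = x3 NAND (x4 XOR (x1 NOR (x4 XNOR x1)))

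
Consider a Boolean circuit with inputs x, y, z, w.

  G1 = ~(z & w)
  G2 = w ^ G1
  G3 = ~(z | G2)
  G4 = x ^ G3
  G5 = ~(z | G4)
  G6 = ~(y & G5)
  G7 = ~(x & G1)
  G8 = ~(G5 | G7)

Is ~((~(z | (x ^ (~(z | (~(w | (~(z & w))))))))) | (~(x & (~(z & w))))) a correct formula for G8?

No

G1 = ~(z & w)
G2 = w ^ G1 = w ^ (~(z & w))
G3 = ~(z | G2) = ~(z | (w ^ (~(z & w))))
G4 = x ^ G3 = x ^ (~(z | (w ^ (~(z & w)))))
G5 = ~(z | G4) = ~(z | (x ^ (~(z | (w ^ (~(z & w)))))))
G7 = ~(x & G1) = ~(x & (~(z & w)))
G8 = ~(G5 | G7) = ~((~(z | (x ^ (~(z | (w ^ (~(z & w)))))))) | (~(x & (~(z & w)))))
At x=1, y=0, z=0, w=0: circuit gives 1, formula gives 0.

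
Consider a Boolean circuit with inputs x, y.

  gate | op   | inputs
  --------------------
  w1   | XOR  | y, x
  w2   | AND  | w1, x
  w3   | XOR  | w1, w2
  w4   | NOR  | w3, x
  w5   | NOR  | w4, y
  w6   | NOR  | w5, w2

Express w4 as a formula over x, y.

((y XOR x) XOR ((y XOR x) AND x)) NOR x

w1 = y XOR x
w2 = w1 AND x = (y XOR x) AND x
w3 = w1 XOR w2 = (y XOR x) XOR ((y XOR x) AND x)
w4 = w3 NOR x = ((y XOR x) XOR ((y XOR x) AND x)) NOR x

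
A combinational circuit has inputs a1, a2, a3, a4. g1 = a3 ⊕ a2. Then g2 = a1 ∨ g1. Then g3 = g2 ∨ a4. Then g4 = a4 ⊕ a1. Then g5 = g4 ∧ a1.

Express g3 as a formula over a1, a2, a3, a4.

g1 = a3 ⊕ a2
g2 = a1 ∨ g1 = a1 ∨ (a3 ⊕ a2)
g3 = g2 ∨ a4 = (a1 ∨ (a3 ⊕ a2)) ∨ a4

(a1 ∨ (a3 ⊕ a2)) ∨ a4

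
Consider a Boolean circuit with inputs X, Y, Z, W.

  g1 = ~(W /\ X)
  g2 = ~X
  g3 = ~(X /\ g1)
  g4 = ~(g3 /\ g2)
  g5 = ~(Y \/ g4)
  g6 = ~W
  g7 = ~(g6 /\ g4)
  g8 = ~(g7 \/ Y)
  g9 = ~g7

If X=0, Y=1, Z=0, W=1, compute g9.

0

g1 = ~(1 /\ 0) = 1
g2 = ~0 = 1
g3 = ~(0 /\ 1) = 1
g4 = ~(1 /\ 1) = 0
g6 = ~1 = 0
g7 = ~(0 /\ 0) = 1
g9 = ~1 = 0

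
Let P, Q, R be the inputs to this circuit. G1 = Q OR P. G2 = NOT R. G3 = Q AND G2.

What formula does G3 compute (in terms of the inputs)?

G2 = NOT R
G3 = Q AND G2 = Q AND NOT R

Q AND NOT R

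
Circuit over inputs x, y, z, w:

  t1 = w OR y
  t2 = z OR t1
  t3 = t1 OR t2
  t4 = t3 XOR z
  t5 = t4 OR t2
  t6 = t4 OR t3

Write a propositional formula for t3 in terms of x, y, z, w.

t1 = w OR y
t2 = z OR t1 = z OR (w OR y)
t3 = t1 OR t2 = (w OR y) OR (z OR (w OR y))

(w OR y) OR (z OR (w OR y))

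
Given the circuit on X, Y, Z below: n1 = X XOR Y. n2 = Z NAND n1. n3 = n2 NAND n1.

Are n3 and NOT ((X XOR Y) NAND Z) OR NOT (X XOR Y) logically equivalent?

n1 = X XOR Y
n2 = Z NAND n1 = Z NAND (X XOR Y)
n3 = n2 NAND n1 = (Z NAND (X XOR Y)) NAND (X XOR Y)
At X=0, Y=1, Z=0: circuit gives 0, formula gives 0.
At X=0, Y=0, Z=0: circuit gives 1, formula gives 1.
Agrees on all 8 inputs.

Yes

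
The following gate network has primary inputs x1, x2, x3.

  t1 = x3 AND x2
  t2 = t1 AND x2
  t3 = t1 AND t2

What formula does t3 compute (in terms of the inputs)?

t1 = x3 AND x2
t2 = t1 AND x2 = (x3 AND x2) AND x2
t3 = t1 AND t2 = (x3 AND x2) AND ((x3 AND x2) AND x2)

(x3 AND x2) AND ((x3 AND x2) AND x2)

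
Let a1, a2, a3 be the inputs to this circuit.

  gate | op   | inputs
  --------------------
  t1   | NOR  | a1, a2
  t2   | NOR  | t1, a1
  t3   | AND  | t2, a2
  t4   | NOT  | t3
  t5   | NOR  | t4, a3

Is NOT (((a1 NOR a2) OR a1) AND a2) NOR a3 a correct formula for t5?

No

t1 = a1 NOR a2
t2 = t1 NOR a1 = (a1 NOR a2) NOR a1
t3 = t2 AND a2 = ((a1 NOR a2) NOR a1) AND a2
t4 = NOT t3 = NOT (((a1 NOR a2) NOR a1) AND a2)
t5 = t4 NOR a3 = NOT (((a1 NOR a2) NOR a1) AND a2) NOR a3
At a1=0, a2=1, a3=0: circuit gives 1, formula gives 0.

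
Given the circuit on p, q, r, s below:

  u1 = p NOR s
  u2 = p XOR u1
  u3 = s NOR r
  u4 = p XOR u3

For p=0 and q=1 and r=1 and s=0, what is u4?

u3 = 0 NOR 1 = 0
u4 = 0 XOR 0 = 0

0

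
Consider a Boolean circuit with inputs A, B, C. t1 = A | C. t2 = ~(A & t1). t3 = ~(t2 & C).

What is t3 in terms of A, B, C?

~((~(A & (A | C))) & C)

t1 = A | C
t2 = ~(A & t1) = ~(A & (A | C))
t3 = ~(t2 & C) = ~((~(A & (A | C))) & C)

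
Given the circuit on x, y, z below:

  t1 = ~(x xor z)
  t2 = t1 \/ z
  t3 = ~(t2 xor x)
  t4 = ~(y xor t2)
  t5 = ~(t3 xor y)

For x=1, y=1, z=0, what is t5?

t1 = ~(1 xor 0) = 0
t2 = 0 \/ 0 = 0
t3 = ~(0 xor 1) = 0
t5 = ~(0 xor 1) = 0

0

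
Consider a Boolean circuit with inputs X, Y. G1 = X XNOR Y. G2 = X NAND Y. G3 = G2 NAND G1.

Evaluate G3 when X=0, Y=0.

G1 = 0 XNOR 0 = 1
G2 = 0 NAND 0 = 1
G3 = 1 NAND 1 = 0

0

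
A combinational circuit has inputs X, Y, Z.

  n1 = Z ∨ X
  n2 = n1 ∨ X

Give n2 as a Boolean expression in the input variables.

n1 = Z ∨ X
n2 = n1 ∨ X = (Z ∨ X) ∨ X

(Z ∨ X) ∨ X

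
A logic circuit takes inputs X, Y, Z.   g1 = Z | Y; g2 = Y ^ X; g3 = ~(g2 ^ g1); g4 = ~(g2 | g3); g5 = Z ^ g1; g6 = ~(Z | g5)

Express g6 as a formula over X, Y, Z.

~(Z | (Z ^ (Z | Y)))

g1 = Z | Y
g5 = Z ^ g1 = Z ^ (Z | Y)
g6 = ~(Z | g5) = ~(Z | (Z ^ (Z | Y)))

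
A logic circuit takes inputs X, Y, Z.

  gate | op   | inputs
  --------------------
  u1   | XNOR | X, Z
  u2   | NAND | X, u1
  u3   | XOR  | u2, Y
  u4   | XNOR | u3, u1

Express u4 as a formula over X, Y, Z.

u1 = X XNOR Z
u2 = X NAND u1 = X NAND (X XNOR Z)
u3 = u2 XOR Y = (X NAND (X XNOR Z)) XOR Y
u4 = u3 XNOR u1 = ((X NAND (X XNOR Z)) XOR Y) XNOR (X XNOR Z)

((X NAND (X XNOR Z)) XOR Y) XNOR (X XNOR Z)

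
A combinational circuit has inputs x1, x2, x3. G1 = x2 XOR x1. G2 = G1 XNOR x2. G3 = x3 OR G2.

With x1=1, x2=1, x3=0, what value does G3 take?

G1 = 1 XOR 1 = 0
G2 = 0 XNOR 1 = 0
G3 = 0 OR 0 = 0

0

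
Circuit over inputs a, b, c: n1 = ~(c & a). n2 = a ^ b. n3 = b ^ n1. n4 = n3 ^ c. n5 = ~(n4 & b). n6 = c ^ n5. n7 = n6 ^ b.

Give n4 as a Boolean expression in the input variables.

n1 = ~(c & a)
n3 = b ^ n1 = b ^ (~(c & a))
n4 = n3 ^ c = (b ^ (~(c & a))) ^ c

(b ^ (~(c & a))) ^ c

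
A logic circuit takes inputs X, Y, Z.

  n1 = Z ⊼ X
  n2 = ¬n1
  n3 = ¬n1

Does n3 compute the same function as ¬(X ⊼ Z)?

Yes

n1 = Z ⊼ X
n3 = ¬n1 = ¬(Z ⊼ X)
At X=0, Y=0, Z=0: circuit gives 0, formula gives 0.
At X=1, Y=0, Z=1: circuit gives 1, formula gives 1.
Agrees on all 8 inputs.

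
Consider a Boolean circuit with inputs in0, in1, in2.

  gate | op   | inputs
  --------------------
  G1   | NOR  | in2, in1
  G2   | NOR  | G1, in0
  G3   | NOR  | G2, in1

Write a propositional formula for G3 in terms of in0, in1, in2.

G1 = in2 NOR in1
G2 = G1 NOR in0 = (in2 NOR in1) NOR in0
G3 = G2 NOR in1 = ((in2 NOR in1) NOR in0) NOR in1

((in2 NOR in1) NOR in0) NOR in1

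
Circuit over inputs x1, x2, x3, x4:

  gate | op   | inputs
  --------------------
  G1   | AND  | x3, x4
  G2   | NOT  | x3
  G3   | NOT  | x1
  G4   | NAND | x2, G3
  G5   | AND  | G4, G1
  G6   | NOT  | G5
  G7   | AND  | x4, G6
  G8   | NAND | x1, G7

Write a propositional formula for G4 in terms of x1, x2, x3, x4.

G3 = NOT x1
G4 = x2 NAND G3 = x2 NAND NOT x1

x2 NAND NOT x1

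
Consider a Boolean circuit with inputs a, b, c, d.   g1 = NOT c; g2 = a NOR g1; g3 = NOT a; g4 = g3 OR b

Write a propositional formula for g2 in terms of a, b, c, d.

a NOR NOT c

g1 = NOT c
g2 = a NOR g1 = a NOR NOT c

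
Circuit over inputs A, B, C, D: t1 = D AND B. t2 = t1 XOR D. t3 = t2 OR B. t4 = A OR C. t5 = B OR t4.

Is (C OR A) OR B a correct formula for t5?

Yes

t4 = A OR C
t5 = B OR t4 = B OR (A OR C)
At A=0, B=0, C=0, D=0: circuit gives 0, formula gives 0.
At A=0, B=0, C=1, D=0: circuit gives 1, formula gives 1.
Agrees on all 16 inputs.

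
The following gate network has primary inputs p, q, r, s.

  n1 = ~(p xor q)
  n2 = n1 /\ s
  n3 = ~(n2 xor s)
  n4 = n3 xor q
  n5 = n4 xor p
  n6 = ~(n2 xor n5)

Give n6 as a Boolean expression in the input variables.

n1 = ~(p xor q)
n2 = n1 /\ s = (~(p xor q)) /\ s
n3 = ~(n2 xor s) = ~(((~(p xor q)) /\ s) xor s)
n4 = n3 xor q = (~(((~(p xor q)) /\ s) xor s)) xor q
n5 = n4 xor p = ((~(((~(p xor q)) /\ s) xor s)) xor q) xor p
n6 = ~(n2 xor n5) = ~(((~(p xor q)) /\ s) xor (((~(((~(p xor q)) /\ s) xor s)) xor q) xor p))

~(((~(p xor q)) /\ s) xor (((~(((~(p xor q)) /\ s) xor s)) xor q) xor p))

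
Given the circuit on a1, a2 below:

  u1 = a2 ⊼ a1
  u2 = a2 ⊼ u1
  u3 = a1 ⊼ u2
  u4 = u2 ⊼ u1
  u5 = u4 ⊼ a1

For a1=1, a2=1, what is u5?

u1 = 1 ⊼ 1 = 0
u2 = 1 ⊼ 0 = 1
u4 = 1 ⊼ 0 = 1
u5 = 1 ⊼ 1 = 0

0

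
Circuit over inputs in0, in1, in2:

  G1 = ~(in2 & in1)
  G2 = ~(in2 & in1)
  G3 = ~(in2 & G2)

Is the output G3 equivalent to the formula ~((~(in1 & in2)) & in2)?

Yes

G2 = ~(in2 & in1)
G3 = ~(in2 & G2) = ~(in2 & (~(in2 & in1)))
At in0=0, in1=0, in2=1: circuit gives 0, formula gives 0.
At in0=0, in1=0, in2=0: circuit gives 1, formula gives 1.
Agrees on all 8 inputs.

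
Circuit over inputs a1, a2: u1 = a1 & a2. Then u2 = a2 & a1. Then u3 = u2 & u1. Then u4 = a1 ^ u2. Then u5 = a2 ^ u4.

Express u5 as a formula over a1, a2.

a2 ^ (a1 ^ (a2 & a1))

u2 = a2 & a1
u4 = a1 ^ u2 = a1 ^ (a2 & a1)
u5 = a2 ^ u4 = a2 ^ (a1 ^ (a2 & a1))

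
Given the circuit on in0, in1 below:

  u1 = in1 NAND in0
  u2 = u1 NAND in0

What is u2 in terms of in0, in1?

u1 = in1 NAND in0
u2 = u1 NAND in0 = (in1 NAND in0) NAND in0

(in1 NAND in0) NAND in0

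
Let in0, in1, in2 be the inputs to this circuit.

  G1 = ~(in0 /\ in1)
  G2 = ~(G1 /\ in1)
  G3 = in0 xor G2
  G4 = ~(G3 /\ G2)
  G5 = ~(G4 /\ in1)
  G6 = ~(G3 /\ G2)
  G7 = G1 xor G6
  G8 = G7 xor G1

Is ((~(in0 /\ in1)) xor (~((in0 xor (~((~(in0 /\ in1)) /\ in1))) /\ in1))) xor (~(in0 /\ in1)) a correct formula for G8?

G1 = ~(in0 /\ in1)
G2 = ~(G1 /\ in1) = ~((~(in0 /\ in1)) /\ in1)
G3 = in0 xor G2 = in0 xor (~((~(in0 /\ in1)) /\ in1))
G6 = ~(G3 /\ G2) = ~((in0 xor (~((~(in0 /\ in1)) /\ in1))) /\ (~((~(in0 /\ in1)) /\ in1)))
G7 = G1 xor G6 = (~(in0 /\ in1)) xor (~((in0 xor (~((~(in0 /\ in1)) /\ in1))) /\ (~((~(in0 /\ in1)) /\ in1))))
G8 = G7 xor G1 = ((~(in0 /\ in1)) xor (~((in0 xor (~((~(in0 /\ in1)) /\ in1))) /\ (~((~(in0 /\ in1)) /\ in1))))) xor (~(in0 /\ in1))
At in0=0, in1=0, in2=0: circuit gives 0, formula gives 1.

No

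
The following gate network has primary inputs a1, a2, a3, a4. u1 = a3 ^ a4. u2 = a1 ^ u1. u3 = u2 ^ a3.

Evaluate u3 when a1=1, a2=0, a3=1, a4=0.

1

u1 = 1 ^ 0 = 1
u2 = 1 ^ 1 = 0
u3 = 0 ^ 1 = 1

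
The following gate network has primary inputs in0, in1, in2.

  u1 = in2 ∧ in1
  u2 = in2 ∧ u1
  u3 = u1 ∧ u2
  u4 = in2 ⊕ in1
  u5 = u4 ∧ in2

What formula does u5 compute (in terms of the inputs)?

u4 = in2 ⊕ in1
u5 = u4 ∧ in2 = (in2 ⊕ in1) ∧ in2

(in2 ⊕ in1) ∧ in2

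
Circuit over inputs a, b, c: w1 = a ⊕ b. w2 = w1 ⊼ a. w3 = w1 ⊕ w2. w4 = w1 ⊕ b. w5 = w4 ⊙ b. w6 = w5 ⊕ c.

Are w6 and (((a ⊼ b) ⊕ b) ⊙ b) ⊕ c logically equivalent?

w1 = a ⊕ b
w4 = w1 ⊕ b = (a ⊕ b) ⊕ b
w5 = w4 ⊙ b = ((a ⊕ b) ⊕ b) ⊙ b
w6 = w5 ⊕ c = (((a ⊕ b) ⊕ b) ⊙ b) ⊕ c
At a=0, b=0, c=0: circuit gives 1, formula gives 0.

No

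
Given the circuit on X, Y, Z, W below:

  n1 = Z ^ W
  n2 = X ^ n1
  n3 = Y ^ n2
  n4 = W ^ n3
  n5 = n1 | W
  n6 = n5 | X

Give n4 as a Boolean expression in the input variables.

W ^ (Y ^ (X ^ (Z ^ W)))

n1 = Z ^ W
n2 = X ^ n1 = X ^ (Z ^ W)
n3 = Y ^ n2 = Y ^ (X ^ (Z ^ W))
n4 = W ^ n3 = W ^ (Y ^ (X ^ (Z ^ W)))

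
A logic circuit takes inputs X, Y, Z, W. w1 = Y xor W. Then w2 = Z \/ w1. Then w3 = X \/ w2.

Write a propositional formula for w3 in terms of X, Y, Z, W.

w1 = Y xor W
w2 = Z \/ w1 = Z \/ (Y xor W)
w3 = X \/ w2 = X \/ (Z \/ (Y xor W))

X \/ (Z \/ (Y xor W))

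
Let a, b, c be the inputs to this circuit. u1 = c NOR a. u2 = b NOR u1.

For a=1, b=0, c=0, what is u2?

u1 = 0 NOR 1 = 0
u2 = 0 NOR 0 = 1

1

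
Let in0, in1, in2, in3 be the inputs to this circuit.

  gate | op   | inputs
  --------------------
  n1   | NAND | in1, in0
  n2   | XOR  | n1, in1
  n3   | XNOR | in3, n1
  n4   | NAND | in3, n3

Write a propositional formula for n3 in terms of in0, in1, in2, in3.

in3 XNOR (in1 NAND in0)

n1 = in1 NAND in0
n3 = in3 XNOR n1 = in3 XNOR (in1 NAND in0)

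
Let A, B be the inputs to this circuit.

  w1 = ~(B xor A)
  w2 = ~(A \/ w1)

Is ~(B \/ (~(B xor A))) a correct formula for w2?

No

w1 = ~(B xor A)
w2 = ~(A \/ w1) = ~(A \/ (~(B xor A)))
At A=0, B=1: circuit gives 1, formula gives 0.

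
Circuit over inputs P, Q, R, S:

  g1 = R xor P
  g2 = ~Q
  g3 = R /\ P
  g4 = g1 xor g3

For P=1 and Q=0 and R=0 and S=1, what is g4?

1

g1 = 0 xor 1 = 1
g3 = 0 /\ 1 = 0
g4 = 1 xor 0 = 1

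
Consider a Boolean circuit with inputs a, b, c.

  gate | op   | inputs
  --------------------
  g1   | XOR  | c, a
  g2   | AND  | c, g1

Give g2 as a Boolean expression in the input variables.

c AND (c XOR a)

g1 = c XOR a
g2 = c AND g1 = c AND (c XOR a)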